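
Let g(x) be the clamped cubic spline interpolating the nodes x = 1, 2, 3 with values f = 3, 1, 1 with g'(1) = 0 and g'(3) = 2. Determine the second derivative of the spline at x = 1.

-8

Write m_i for g''(x_i). With h_i = 1, 1 and divided differences Δ_i = -2, 0, the continuity of g' gives the tridiagonal system
  1·m_0 + 4·m_1 + 1·m_2 = 6(Δ_1 - Δ_0) = 12
Clamped end conditions give two more equations: 2h_0·m_0 + h_0·m_1 = 6(Δ_0 - g'(1)) = -12 and h_1·m_1 + 2h_1·m_2 = 6(g'(3) - Δ_1) = 12.
Solving: m_0 = -8, m_1 = 4, m_2 = 4.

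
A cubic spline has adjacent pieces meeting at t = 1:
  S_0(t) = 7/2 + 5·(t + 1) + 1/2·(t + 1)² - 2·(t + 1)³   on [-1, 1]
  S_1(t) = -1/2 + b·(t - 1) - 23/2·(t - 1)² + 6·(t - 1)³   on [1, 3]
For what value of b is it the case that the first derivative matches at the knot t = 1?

-17

S_0'(t) = 5 + 1·(t + 1) - 6·(t + 1)², so S_0'(1) = -17. On the right, S_1'(1) = b, so b = -17.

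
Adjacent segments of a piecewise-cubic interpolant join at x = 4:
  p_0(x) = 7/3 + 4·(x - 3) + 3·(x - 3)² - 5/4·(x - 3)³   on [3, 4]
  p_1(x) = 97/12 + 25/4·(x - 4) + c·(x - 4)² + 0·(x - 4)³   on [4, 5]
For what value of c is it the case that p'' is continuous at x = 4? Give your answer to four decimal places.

-0.7500

p_0''(x) = 6 - 15/2·(x - 3), so p_0''(4) = -3/2. On the right, p_1''(4) = 2c, so c = -3/4.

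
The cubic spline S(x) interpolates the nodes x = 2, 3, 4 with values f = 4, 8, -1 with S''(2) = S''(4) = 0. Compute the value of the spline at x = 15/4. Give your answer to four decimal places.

2.0117

With σ_i denoting the second derivative at x_i, h_i = 1, 1, and Δ_i = (y_(i+1) − y_i)/h_i = 4, -9:
  1·σ_0 + 4·σ_1 + 1·σ_2 = 6(Δ_1 - Δ_0) = -78
Natural end conditions: σ_0 = σ_2 = 0.
Forward elimination and back-substitution give σ_0 = 0, σ_1 = -39/2, σ_2 = 0.
On [3, 4], S(x) = 8 - 5/2·(x - 3) - 39/4·(x - 3)² + 13/4·(x - 3)³.
With (x - 3) = 3/4: S(15/4) = 515/256.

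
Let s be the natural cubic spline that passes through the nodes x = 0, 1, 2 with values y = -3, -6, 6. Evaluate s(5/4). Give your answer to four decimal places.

Let M_i = s''(x_i). Step sizes h_i = 1, 1; slopes of the chords Δ_i = (y_(i+1) - y_i)/h_i = -3, 12.
  1·M_0 + 4·M_1 + 1·M_2 = 6(Δ_1 - Δ_0) = 90
Natural end conditions: M_0 = M_2 = 0.
Hence M_0 = 0, M_1 = 45/2, M_2 = 0.
On [1, 2], s(x) = -6 + 9/2·(x - 1) + 45/4·(x - 1)² - 15/4·(x - 1)³.
With (x - 1) = 1/4: s(5/4) = -1083/256.

-4.2305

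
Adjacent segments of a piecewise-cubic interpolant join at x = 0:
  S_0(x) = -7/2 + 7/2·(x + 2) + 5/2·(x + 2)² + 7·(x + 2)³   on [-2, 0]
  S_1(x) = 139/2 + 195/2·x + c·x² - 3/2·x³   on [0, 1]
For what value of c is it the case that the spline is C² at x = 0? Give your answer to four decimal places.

S_0''(x) = 5 + 42·(x + 2), so S_0''(0) = 89. On the right, S_1''(0) = 2c, so c = 89/2.

44.5000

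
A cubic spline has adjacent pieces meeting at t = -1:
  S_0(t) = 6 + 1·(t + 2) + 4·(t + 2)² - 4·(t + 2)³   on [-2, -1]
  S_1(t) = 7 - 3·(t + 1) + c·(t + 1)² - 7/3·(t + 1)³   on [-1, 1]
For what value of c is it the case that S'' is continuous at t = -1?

S_0''(t) = 8 - 24·(t + 2), so S_0''(-1) = -16. On the right, S_1''(-1) = 2c, so c = -8.

-8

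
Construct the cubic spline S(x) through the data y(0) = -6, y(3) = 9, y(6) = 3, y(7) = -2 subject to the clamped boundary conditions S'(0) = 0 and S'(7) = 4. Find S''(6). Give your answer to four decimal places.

-4.3226

Write M_i for S''(x_i). With h_i = 3, 3, 1 and divided differences Δ_i = 5, -2, -5, the continuity of S' gives the tridiagonal system
  3·M_0 + 12·M_1 + 3·M_2 = 6(Δ_1 - Δ_0) = -42
  3·M_1 + 8·M_2 + 1·M_3 = 6(Δ_2 - Δ_1) = -18
Clamped end conditions give two more equations: 2h_0·M_0 + h_0·M_1 = 6(Δ_0 - S'(0)) = 30 and h_2·M_2 + 2h_2·M_3 = 6(S'(7) - Δ_2) = 54.
Forward elimination and back-substitution give M_0 = 220/31, M_1 = -130/31, M_2 = -134/31, M_3 = 904/31.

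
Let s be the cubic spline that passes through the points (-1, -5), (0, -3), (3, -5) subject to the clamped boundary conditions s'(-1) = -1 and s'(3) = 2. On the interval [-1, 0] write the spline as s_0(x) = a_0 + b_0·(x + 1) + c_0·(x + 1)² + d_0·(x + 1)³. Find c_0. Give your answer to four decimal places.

5.8750

Let m_i = s''(x_i). Step sizes h_i = 1, 3; slopes of the chords Δ_i = (y_(i+1) - y_i)/h_i = 2, -2/3.
  1·m_0 + 8·m_1 + 3·m_2 = 6(Δ_1 - Δ_0) = -16
Clamped end conditions give two more equations: 2h_0·m_0 + h_0·m_1 = 6(Δ_0 - s'(-1)) = 18 and h_1·m_1 + 2h_1·m_2 = 6(s'(3) - Δ_1) = 16.
Solving: m_0 = 47/4, m_1 = -11/2, m_2 = 65/12.
On [-1, 0], with s_0(x) = a_0 + b_0·(x + 1) + c_0·(x + 1)² + d_0·(x + 1)³: c_0 = m_0/2 = 47/8, d_0 = (m_1 - m_0)/(6h_0) = -23/8, b_0 = Δ_0 - h_0(2m_0 + m_1)/6 = -1.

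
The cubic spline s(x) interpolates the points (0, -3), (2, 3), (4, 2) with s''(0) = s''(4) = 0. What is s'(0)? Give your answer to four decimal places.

3.8750

Put M_i = s'' at the i-th knot. Here h = (2, 2) and Δ = (3, -1/2), so the interior equations h_(i-1)·M_(i-1) + 2(h_(i-1)+h_i)·M_i + h_i·M_(i+1) = 6(Δ_i − Δ_(i-1)) read
  2·M_0 + 8·M_1 + 2·M_2 = 6(Δ_1 - Δ_0) = -21
Natural end conditions: M_0 = M_2 = 0.
Solving: M_0 = 0, M_1 = -21/8, M_2 = 0.
On [0, 2], s'(x) = b_0 + 2c_0·x + 3d_0·x² with b_0 = Δ_0 - h_0(2M_0 + M_1)/6 = 31/8, c_0 = M_0/2 = 0, d_0 = (M_1 - M_0)/(6h_0) = -7/32. So s'(0) = 31/8.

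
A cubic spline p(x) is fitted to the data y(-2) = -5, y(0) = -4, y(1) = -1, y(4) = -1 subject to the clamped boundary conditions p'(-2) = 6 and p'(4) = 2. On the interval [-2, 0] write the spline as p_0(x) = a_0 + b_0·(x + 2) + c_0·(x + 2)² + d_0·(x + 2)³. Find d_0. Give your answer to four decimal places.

1.5952

With M_i denoting the second derivative at x_i, h_i = 2, 1, 3, and Δ_i = (y_(i+1) − y_i)/h_i = 1/2, 3, 0:
  2·M_0 + 6·M_1 + 1·M_2 = 6(Δ_1 - Δ_0) = 15
  1·M_1 + 8·M_2 + 3·M_3 = 6(Δ_2 - Δ_1) = -18
Clamped end conditions give two more equations: 2h_0·M_0 + h_0·M_1 = 6(Δ_0 - p'(-2)) = -33 and h_2·M_2 + 2h_2·M_3 = 6(p'(4) - Δ_2) = 12.
Forward elimination and back-substitution give M_0 = -499/42, M_1 = 305/42, M_2 = -101/21, M_3 = 185/42.
On [-2, 0], with p_0(x) = a_0 + b_0·(x + 2) + c_0·(x + 2)² + d_0·(x + 2)³: c_0 = M_0/2 = -499/84, d_0 = (M_1 - M_0)/(6h_0) = 67/42, b_0 = Δ_0 - h_0(2M_0 + M_1)/6 = 6.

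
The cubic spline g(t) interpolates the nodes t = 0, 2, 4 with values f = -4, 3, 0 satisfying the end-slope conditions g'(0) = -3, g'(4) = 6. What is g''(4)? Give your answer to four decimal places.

17.2500

Let σ_i = g''(x_i). Step sizes h_i = 2, 2; slopes of the chords Δ_i = (y_(i+1) - y_i)/h_i = 7/2, -3/2.
  2·σ_0 + 8·σ_1 + 2·σ_2 = 6(Δ_1 - Δ_0) = -30
Clamped end conditions give two more equations: 2h_0·σ_0 + h_0·σ_1 = 6(Δ_0 - g'(0)) = 39 and h_1·σ_1 + 2h_1·σ_2 = 6(g'(4) - Δ_1) = 45.
Solving: σ_0 = 63/4, σ_1 = -12, σ_2 = 69/4.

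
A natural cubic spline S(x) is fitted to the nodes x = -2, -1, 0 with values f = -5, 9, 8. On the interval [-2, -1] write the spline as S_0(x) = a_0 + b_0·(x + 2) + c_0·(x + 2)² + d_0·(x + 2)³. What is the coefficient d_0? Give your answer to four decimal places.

Put M_i = S'' at the i-th knot. Here h = (1, 1) and Δ = (14, -1), so the interior equations h_(i-1)·M_(i-1) + 2(h_(i-1)+h_i)·M_i + h_i·M_(i+1) = 6(Δ_i − Δ_(i-1)) read
  1·M_0 + 4·M_1 + 1·M_2 = 6(Δ_1 - Δ_0) = -90
Natural end conditions: M_0 = M_2 = 0.
Solving: M_0 = 0, M_1 = -45/2, M_2 = 0.
On [-2, -1], with S_0(x) = a_0 + b_0·(x + 2) + c_0·(x + 2)² + d_0·(x + 2)³: c_0 = M_0/2 = 0, d_0 = (M_1 - M_0)/(6h_0) = -15/4, b_0 = Δ_0 - h_0(2M_0 + M_1)/6 = 71/4.

-3.7500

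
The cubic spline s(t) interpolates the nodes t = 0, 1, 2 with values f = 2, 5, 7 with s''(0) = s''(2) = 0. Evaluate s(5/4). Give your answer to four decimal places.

Let M_i = s''(x_i). Step sizes h_i = 1, 1; slopes of the chords Δ_i = (y_(i+1) - y_i)/h_i = 3, 2.
  1·M_0 + 4·M_1 + 1·M_2 = 6(Δ_1 - Δ_0) = -6
Natural end conditions: M_0 = M_2 = 0.
Forward elimination and back-substitution give M_0 = 0, M_1 = -3/2, M_2 = 0.
On [1, 2], s(t) = 5 + 5/2·(t - 1) - 3/4·(t - 1)² + 1/4·(t - 1)³.
With (t - 1) = 1/4: s(5/4) = 1429/256.

5.5820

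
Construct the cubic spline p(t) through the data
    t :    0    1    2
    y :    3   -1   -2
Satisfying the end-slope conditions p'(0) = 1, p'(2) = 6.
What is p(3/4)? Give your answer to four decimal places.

0.4453

With m_i denoting the second derivative at x_i, h_i = 1, 1, and Δ_i = (y_(i+1) − y_i)/h_i = -4, -1:
  1·m_0 + 4·m_1 + 1·m_2 = 6(Δ_1 - Δ_0) = 18
Clamped end conditions give two more equations: 2h_0·m_0 + h_0·m_1 = 6(Δ_0 - p'(0)) = -30 and h_1·m_1 + 2h_1·m_2 = 6(p'(2) - Δ_1) = 42.
Solving the tridiagonal system: m_0 = -17, m_1 = 4, m_2 = 19.
On [0, 1], p(t) = 3 + 1·t - 17/2·t² + 7/2·t³.
With t = 3/4: p(3/4) = 57/128.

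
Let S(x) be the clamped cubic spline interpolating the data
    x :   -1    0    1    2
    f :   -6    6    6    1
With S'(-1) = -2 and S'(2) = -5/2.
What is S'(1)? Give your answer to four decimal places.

Write M_i for S''(x_i). With h_i = 1, 1, 1 and divided differences Δ_i = 12, 0, -5, the continuity of S' gives the tridiagonal system
  1·M_0 + 4·M_1 + 1·M_2 = 6(Δ_1 - Δ_0) = -72
  1·M_1 + 4·M_2 + 1·M_3 = 6(Δ_2 - Δ_1) = -30
Clamped end conditions give two more equations: 2h_0·M_0 + h_0·M_1 = 6(Δ_0 - S'(-1)) = 84 and h_2·M_2 + 2h_2·M_3 = 6(S'(2) - Δ_2) = 15.
Solving the tridiagonal system: M_0 = 871/15, M_1 = -482/15, M_2 = -23/15, M_3 = 124/15.
On [1, 2], S'(x) = b_2 + 2c_2·(x - 1) + 3d_2·(x - 1)² with b_2 = Δ_2 - h_2(2M_2 + M_3)/6 = -88/15, c_2 = M_2/2 = -23/30, d_2 = (M_3 - M_2)/(6h_2) = 49/30. So S'(1) = -88/15.

-5.8667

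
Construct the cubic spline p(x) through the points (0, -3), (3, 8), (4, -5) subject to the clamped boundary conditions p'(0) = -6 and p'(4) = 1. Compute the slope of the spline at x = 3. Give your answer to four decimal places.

Write M_i for p''(x_i). With h_i = 3, 1 and divided differences Δ_i = 11/3, -13, the continuity of p' gives the tridiagonal system
  3·M_0 + 8·M_1 + 1·M_2 = 6(Δ_1 - Δ_0) = -100
Clamped end conditions give two more equations: 2h_0·M_0 + h_0·M_1 = 6(Δ_0 - p'(0)) = 58 and h_1·M_1 + 2h_1·M_2 = 6(p'(4) - Δ_1) = 84.
Solving the tridiagonal system: M_0 = 287/12, M_1 = -57/2, M_2 = 225/4.
On [3, 4], p'(x) = b_1 + 2c_1·(x - 3) + 3d_1·(x - 3)² with b_1 = Δ_1 - h_1(2M_1 + M_2)/6 = -103/8, c_1 = M_1/2 = -57/4, d_1 = (M_2 - M_1)/(6h_1) = 113/8. So p'(3) = -103/8.

-12.8750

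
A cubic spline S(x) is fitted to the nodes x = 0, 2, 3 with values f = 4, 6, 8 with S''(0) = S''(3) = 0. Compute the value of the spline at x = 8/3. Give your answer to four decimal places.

7.2840

Put M_i = S'' at the i-th knot. Here h = (2, 1) and Δ = (1, 2), so the interior equations h_(i-1)·M_(i-1) + 2(h_(i-1)+h_i)·M_i + h_i·M_(i+1) = 6(Δ_i − Δ_(i-1)) read
  2·M_0 + 6·M_1 + 1·M_2 = 6(Δ_1 - Δ_0) = 6
Natural end conditions: M_0 = M_2 = 0.
Forward elimination and back-substitution give M_0 = 0, M_1 = 1, M_2 = 0.
On [2, 3], S(x) = 6 + 5/3·(x - 2) + 1/2·(x - 2)² - 1/6·(x - 2)³.
With (x - 2) = 2/3: S(8/3) = 590/81.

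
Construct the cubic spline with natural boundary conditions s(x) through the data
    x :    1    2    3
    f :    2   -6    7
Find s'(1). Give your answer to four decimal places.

-13.2500

Write m_i for s''(x_i). With h_i = 1, 1 and divided differences Δ_i = -8, 13, the continuity of s' gives the tridiagonal system
  1·m_0 + 4·m_1 + 1·m_2 = 6(Δ_1 - Δ_0) = 126
Natural end conditions: m_0 = m_2 = 0.
Hence m_0 = 0, m_1 = 63/2, m_2 = 0.
On [1, 2], s'(x) = b_0 + 2c_0·(x - 1) + 3d_0·(x - 1)² with b_0 = Δ_0 - h_0(2m_0 + m_1)/6 = -53/4, c_0 = m_0/2 = 0, d_0 = (m_1 - m_0)/(6h_0) = 21/4. So s'(1) = -53/4.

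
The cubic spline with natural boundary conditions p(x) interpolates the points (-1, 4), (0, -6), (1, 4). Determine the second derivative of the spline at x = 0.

Write m_i for p''(x_i). With h_i = 1, 1 and divided differences Δ_i = -10, 10, the continuity of p' gives the tridiagonal system
  1·m_0 + 4·m_1 + 1·m_2 = 6(Δ_1 - Δ_0) = 120
Natural end conditions: m_0 = m_2 = 0.
Solving: m_0 = 0, m_1 = 30, m_2 = 0.

30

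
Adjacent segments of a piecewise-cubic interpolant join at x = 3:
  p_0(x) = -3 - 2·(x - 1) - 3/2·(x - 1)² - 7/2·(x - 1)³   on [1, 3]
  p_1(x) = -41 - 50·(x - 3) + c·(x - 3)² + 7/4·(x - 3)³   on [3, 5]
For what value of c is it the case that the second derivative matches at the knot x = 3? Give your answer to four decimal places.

-22.5000

p_0''(x) = -3 - 21·(x - 1), so p_0''(3) = -45. On the right, p_1''(3) = 2c, so c = -45/2.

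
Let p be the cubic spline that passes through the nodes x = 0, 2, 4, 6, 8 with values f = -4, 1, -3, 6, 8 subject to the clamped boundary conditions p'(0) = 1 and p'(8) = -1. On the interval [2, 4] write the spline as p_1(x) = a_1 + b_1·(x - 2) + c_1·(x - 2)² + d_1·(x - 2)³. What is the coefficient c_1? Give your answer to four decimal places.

-3.3393

Let M_i = p''(x_i). Step sizes h_i = 2, 2, 2, 2; slopes of the chords Δ_i = (y_(i+1) - y_i)/h_i = 5/2, -2, 9/2, 1.
  2·M_0 + 8·M_1 + 2·M_2 = 6(Δ_1 - Δ_0) = -27
  2·M_1 + 8·M_2 + 2·M_3 = 6(Δ_2 - Δ_1) = 39
  2·M_2 + 8·M_3 + 2·M_4 = 6(Δ_3 - Δ_2) = -21
Clamped end conditions give two more equations: 2h_0·M_0 + h_0·M_1 = 6(Δ_0 - p'(0)) = 9 and h_3·M_3 + 2h_3·M_4 = 6(p'(8) - Δ_3) = -12.
Solving the tridiagonal system: M_0 = 313/56, M_1 = -187/28, M_2 = 61/8, M_3 = -121/28, M_4 = -47/56.
On [2, 4], with p_1(x) = a_1 + b_1·(x - 2) + c_1·(x - 2)² + d_1·(x - 2)³: c_1 = M_1/2 = -187/56, d_1 = (M_2 - M_1)/(6h_1) = 267/224, b_1 = Δ_1 - h_1(2M_1 + M_2)/6 = -5/56.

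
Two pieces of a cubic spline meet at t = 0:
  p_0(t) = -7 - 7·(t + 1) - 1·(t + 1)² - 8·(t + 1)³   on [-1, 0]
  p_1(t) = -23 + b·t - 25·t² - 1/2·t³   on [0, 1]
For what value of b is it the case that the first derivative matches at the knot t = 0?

-33

p_0'(t) = -7 - 2·(t + 1) - 24·(t + 1)², so p_0'(0) = -33. On the right, p_1'(0) = b, so b = -33.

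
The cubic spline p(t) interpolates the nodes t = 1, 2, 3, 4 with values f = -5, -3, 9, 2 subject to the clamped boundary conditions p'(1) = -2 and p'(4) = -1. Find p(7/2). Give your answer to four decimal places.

5.7917

Write M_i for p''(x_i). With h_i = 1, 1, 1 and divided differences Δ_i = 2, 12, -7, the continuity of p' gives the tridiagonal system
  1·M_0 + 4·M_1 + 1·M_2 = 6(Δ_1 - Δ_0) = 60
  1·M_1 + 4·M_2 + 1·M_3 = 6(Δ_2 - Δ_1) = -114
Clamped end conditions give two more equations: 2h_0·M_0 + h_0·M_1 = 6(Δ_0 - p'(1)) = 24 and h_2·M_2 + 2h_2·M_3 = 6(p'(4) - Δ_2) = 36.
Solving: M_0 = -4/3, M_1 = 80/3, M_2 = -136/3, M_3 = 122/3.
On [3, 4], p(t) = 9 + 4/3·(t - 3) - 68/3·(t - 3)² + 43/3·(t - 3)³.
With (t - 3) = 1/2: p(7/2) = 139/24.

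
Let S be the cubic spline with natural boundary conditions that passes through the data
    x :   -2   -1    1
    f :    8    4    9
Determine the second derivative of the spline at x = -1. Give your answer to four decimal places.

Write σ_i for S''(x_i). With h_i = 1, 2 and divided differences Δ_i = -4, 5/2, the continuity of S' gives the tridiagonal system
  1·σ_0 + 6·σ_1 + 2·σ_2 = 6(Δ_1 - Δ_0) = 39
Natural end conditions: σ_0 = σ_2 = 0.
Solving the tridiagonal system: σ_0 = 0, σ_1 = 13/2, σ_2 = 0.

6.5000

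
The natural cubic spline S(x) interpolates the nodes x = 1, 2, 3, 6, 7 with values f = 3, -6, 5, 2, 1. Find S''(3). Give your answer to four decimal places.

-15.3962

Write σ_i for S''(x_i). With h_i = 1, 1, 3, 1 and divided differences Δ_i = -9, 11, -1, -1, the continuity of S' gives the tridiagonal system
  1·σ_0 + 4·σ_1 + 1·σ_2 = 6(Δ_1 - Δ_0) = 120
  1·σ_1 + 8·σ_2 + 3·σ_3 = 6(Δ_2 - Δ_1) = -72
  3·σ_2 + 8·σ_3 + 1·σ_4 = 6(Δ_3 - Δ_2) = 0
Natural end conditions: σ_0 = σ_4 = 0.
Hence σ_0 = 0, σ_1 = 1794/53, σ_2 = -816/53, σ_3 = 306/53, σ_4 = 0.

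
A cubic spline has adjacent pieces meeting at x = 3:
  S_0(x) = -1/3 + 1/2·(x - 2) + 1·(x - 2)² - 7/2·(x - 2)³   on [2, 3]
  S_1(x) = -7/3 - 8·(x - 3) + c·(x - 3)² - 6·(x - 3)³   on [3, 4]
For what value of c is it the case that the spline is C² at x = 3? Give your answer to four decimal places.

-9.5000

S_0''(x) = 2 - 21·(x - 2), so S_0''(3) = -19. On the right, S_1''(3) = 2c, so c = -19/2.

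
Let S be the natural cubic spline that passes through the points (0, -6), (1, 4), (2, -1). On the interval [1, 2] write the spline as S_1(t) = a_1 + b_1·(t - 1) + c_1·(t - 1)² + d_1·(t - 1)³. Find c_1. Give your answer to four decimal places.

-11.2500

With M_i denoting the second derivative at x_i, h_i = 1, 1, and Δ_i = (y_(i+1) − y_i)/h_i = 10, -5:
  1·M_0 + 4·M_1 + 1·M_2 = 6(Δ_1 - Δ_0) = -90
Natural end conditions: M_0 = M_2 = 0.
Hence M_0 = 0, M_1 = -45/2, M_2 = 0.
On [1, 2], with S_1(t) = a_1 + b_1·(t - 1) + c_1·(t - 1)² + d_1·(t - 1)³: c_1 = M_1/2 = -45/4, d_1 = (M_2 - M_1)/(6h_1) = 15/4, b_1 = Δ_1 - h_1(2M_1 + M_2)/6 = 5/2.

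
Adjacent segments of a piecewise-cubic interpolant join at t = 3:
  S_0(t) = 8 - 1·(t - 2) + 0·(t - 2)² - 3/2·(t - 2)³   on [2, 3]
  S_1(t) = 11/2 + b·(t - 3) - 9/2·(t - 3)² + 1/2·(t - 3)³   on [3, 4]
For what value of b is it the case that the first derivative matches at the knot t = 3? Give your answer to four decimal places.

-5.5000

S_0'(t) = -1 + 0·(t - 2) - 9/2·(t - 2)², so S_0'(3) = -11/2. On the right, S_1'(3) = b, so b = -11/2.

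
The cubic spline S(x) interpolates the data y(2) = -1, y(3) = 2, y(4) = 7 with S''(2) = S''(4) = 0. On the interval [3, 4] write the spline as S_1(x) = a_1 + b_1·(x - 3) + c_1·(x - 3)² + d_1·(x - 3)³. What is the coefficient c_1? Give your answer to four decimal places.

1.5000

Let M_i = S''(x_i). Step sizes h_i = 1, 1; slopes of the chords Δ_i = (y_(i+1) - y_i)/h_i = 3, 5.
  1·M_0 + 4·M_1 + 1·M_2 = 6(Δ_1 - Δ_0) = 12
Natural end conditions: M_0 = M_2 = 0.
Solving: M_0 = 0, M_1 = 3, M_2 = 0.
On [3, 4], with S_1(x) = a_1 + b_1·(x - 3) + c_1·(x - 3)² + d_1·(x - 3)³: c_1 = M_1/2 = 3/2, d_1 = (M_2 - M_1)/(6h_1) = -1/2, b_1 = Δ_1 - h_1(2M_1 + M_2)/6 = 4.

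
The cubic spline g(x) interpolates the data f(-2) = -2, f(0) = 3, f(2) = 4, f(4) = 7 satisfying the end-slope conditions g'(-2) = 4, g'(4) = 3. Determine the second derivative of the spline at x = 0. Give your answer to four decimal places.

Put M_i = g'' at the i-th knot. Here h = (2, 2, 2) and Δ = (5/2, 1/2, 3/2), so the interior equations h_(i-1)·M_(i-1) + 2(h_(i-1)+h_i)·M_i + h_i·M_(i+1) = 6(Δ_i − Δ_(i-1)) read
  2·M_0 + 8·M_1 + 2·M_2 = 6(Δ_1 - Δ_0) = -12
  2·M_1 + 8·M_2 + 2·M_3 = 6(Δ_2 - Δ_1) = 6
Clamped end conditions give two more equations: 2h_0·M_0 + h_0·M_1 = 6(Δ_0 - g'(-2)) = -9 and h_2·M_2 + 2h_2·M_3 = 6(g'(4) - Δ_2) = 9.
Solving: M_0 = -49/30, M_1 = -37/30, M_2 = 17/30, M_3 = 59/30.

-1.2333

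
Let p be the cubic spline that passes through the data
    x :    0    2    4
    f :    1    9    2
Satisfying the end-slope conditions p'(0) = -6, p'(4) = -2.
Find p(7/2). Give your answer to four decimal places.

3.8789

Let σ_i = p''(x_i). Step sizes h_i = 2, 2; slopes of the chords Δ_i = (y_(i+1) - y_i)/h_i = 4, -7/2.
  2·σ_0 + 8·σ_1 + 2·σ_2 = 6(Δ_1 - Δ_0) = -45
Clamped end conditions give two more equations: 2h_0·σ_0 + h_0·σ_1 = 6(Δ_0 - p'(0)) = 60 and h_1·σ_1 + 2h_1·σ_2 = 6(p'(4) - Δ_1) = 9.
Solving the tridiagonal system: σ_0 = 173/8, σ_1 = -53/4, σ_2 = 71/8.
On [2, 4], p(x) = 9 + 19/8·(x - 2) - 53/8·(x - 2)² + 59/32·(x - 2)³.
With (x - 2) = 3/2: p(7/2) = 993/256.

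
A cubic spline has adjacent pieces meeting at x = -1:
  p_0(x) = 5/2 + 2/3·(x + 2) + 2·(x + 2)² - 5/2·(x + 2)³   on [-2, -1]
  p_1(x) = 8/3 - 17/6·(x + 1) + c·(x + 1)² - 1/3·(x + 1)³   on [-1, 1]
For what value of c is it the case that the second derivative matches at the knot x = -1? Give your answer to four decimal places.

p_0''(x) = 4 - 15·(x + 2), so p_0''(-1) = -11. On the right, p_1''(-1) = 2c, so c = -11/2.

-5.5000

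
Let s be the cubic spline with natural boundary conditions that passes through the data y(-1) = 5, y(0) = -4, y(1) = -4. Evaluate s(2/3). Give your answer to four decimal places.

-4.6667

Put m_i = s'' at the i-th knot. Here h = (1, 1) and Δ = (-9, 0), so the interior equations h_(i-1)·m_(i-1) + 2(h_(i-1)+h_i)·m_i + h_i·m_(i+1) = 6(Δ_i − Δ_(i-1)) read
  1·m_0 + 4·m_1 + 1·m_2 = 6(Δ_1 - Δ_0) = 54
Natural end conditions: m_0 = m_2 = 0.
Solving the tridiagonal system: m_0 = 0, m_1 = 27/2, m_2 = 0.
On [0, 1], s(x) = -4 - 9/2·x + 27/4·x² - 9/4·x³.
With x = 2/3: s(2/3) = -14/3.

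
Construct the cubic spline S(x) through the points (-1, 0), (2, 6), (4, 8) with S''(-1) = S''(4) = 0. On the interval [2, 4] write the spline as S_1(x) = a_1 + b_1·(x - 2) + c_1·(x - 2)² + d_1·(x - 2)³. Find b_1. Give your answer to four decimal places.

1.4000

Write M_i for S''(x_i). With h_i = 3, 2 and divided differences Δ_i = 2, 1, the continuity of S' gives the tridiagonal system
  3·M_0 + 10·M_1 + 2·M_2 = 6(Δ_1 - Δ_0) = -6
Natural end conditions: M_0 = M_2 = 0.
Solving the tridiagonal system: M_0 = 0, M_1 = -3/5, M_2 = 0.
On [2, 4], with S_1(x) = a_1 + b_1·(x - 2) + c_1·(x - 2)² + d_1·(x - 2)³: c_1 = M_1/2 = -3/10, d_1 = (M_2 - M_1)/(6h_1) = 1/20, b_1 = Δ_1 - h_1(2M_1 + M_2)/6 = 7/5.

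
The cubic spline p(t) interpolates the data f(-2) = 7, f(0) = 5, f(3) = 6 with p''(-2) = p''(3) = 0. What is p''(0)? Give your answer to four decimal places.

0.8000

With M_i denoting the second derivative at x_i, h_i = 2, 3, and Δ_i = (y_(i+1) − y_i)/h_i = -1, 1/3:
  2·M_0 + 10·M_1 + 3·M_2 = 6(Δ_1 - Δ_0) = 8
Natural end conditions: M_0 = M_2 = 0.
Solving: M_0 = 0, M_1 = 4/5, M_2 = 0.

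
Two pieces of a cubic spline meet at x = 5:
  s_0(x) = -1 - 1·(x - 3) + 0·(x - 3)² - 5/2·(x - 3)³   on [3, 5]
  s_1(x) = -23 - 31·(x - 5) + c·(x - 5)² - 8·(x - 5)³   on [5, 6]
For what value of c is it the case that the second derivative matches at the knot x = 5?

-15

s_0''(x) = 0 - 15·(x - 3), so s_0''(5) = -30. On the right, s_1''(5) = 2c, so c = -15.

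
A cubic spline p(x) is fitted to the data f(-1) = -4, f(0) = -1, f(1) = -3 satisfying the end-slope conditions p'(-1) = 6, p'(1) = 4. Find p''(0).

With M_i denoting the second derivative at x_i, h_i = 1, 1, and Δ_i = (y_(i+1) − y_i)/h_i = 3, -2:
  1·M_0 + 4·M_1 + 1·M_2 = 6(Δ_1 - Δ_0) = -30
Clamped end conditions give two more equations: 2h_0·M_0 + h_0·M_1 = 6(Δ_0 - p'(-1)) = -18 and h_1·M_1 + 2h_1·M_2 = 6(p'(1) - Δ_1) = 36.
Solving the tridiagonal system: M_0 = -5/2, M_1 = -13, M_2 = 49/2.

-13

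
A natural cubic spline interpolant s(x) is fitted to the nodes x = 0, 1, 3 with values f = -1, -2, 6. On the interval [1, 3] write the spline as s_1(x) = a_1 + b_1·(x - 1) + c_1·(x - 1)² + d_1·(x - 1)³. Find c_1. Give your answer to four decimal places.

2.5000

With σ_i denoting the second derivative at x_i, h_i = 1, 2, and Δ_i = (y_(i+1) − y_i)/h_i = -1, 4:
  1·σ_0 + 6·σ_1 + 2·σ_2 = 6(Δ_1 - Δ_0) = 30
Natural end conditions: σ_0 = σ_2 = 0.
Forward elimination and back-substitution give σ_0 = 0, σ_1 = 5, σ_2 = 0.
On [1, 3], with s_1(x) = a_1 + b_1·(x - 1) + c_1·(x - 1)² + d_1·(x - 1)³: c_1 = σ_1/2 = 5/2, d_1 = (σ_2 - σ_1)/(6h_1) = -5/12, b_1 = Δ_1 - h_1(2σ_1 + σ_2)/6 = 2/3.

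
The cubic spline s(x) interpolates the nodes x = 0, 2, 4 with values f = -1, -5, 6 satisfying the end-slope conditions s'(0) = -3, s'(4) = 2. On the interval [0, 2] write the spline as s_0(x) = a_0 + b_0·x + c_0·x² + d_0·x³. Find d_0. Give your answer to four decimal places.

0.9688

Put M_i = s'' at the i-th knot. Here h = (2, 2) and Δ = (-2, 11/2), so the interior equations h_(i-1)·M_(i-1) + 2(h_(i-1)+h_i)·M_i + h_i·M_(i+1) = 6(Δ_i − Δ_(i-1)) read
  2·M_0 + 8·M_1 + 2·M_2 = 6(Δ_1 - Δ_0) = 45
Clamped end conditions give two more equations: 2h_0·M_0 + h_0·M_1 = 6(Δ_0 - s'(0)) = 6 and h_1·M_1 + 2h_1·M_2 = 6(s'(4) - Δ_1) = -21.
Hence M_0 = -23/8, M_1 = 35/4, M_2 = -77/8.
On [0, 2], with s_0(x) = a_0 + b_0·x + c_0·x² + d_0·x³: c_0 = M_0/2 = -23/16, d_0 = (M_1 - M_0)/(6h_0) = 31/32, b_0 = Δ_0 - h_0(2M_0 + M_1)/6 = -3.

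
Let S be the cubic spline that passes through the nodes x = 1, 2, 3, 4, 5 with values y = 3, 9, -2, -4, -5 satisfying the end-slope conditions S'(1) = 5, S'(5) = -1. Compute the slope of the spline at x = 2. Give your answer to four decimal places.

Put M_i = S'' at the i-th knot. Here h = (1, 1, 1, 1) and Δ = (6, -11, -2, -1), so the interior equations h_(i-1)·M_(i-1) + 2(h_(i-1)+h_i)·M_i + h_i·M_(i+1) = 6(Δ_i − Δ_(i-1)) read
  1·M_0 + 4·M_1 + 1·M_2 = 6(Δ_1 - Δ_0) = -102
  1·M_1 + 4·M_2 + 1·M_3 = 6(Δ_2 - Δ_1) = 54
  1·M_2 + 4·M_3 + 1·M_4 = 6(Δ_3 - Δ_2) = 6
Clamped end conditions give two more equations: 2h_0·M_0 + h_0·M_1 = 6(Δ_0 - S'(1)) = 6 and h_3·M_3 + 2h_3·M_4 = 6(S'(5) - Δ_3) = 0.
Forward elimination and back-substitution give M_0 = 150/7, M_1 = -258/7, M_2 = 24, M_3 = -36/7, M_4 = 18/7.
On [2, 3], S'(x) = b_1 + 2c_1·(x - 2) + 3d_1·(x - 2)² with b_1 = Δ_1 - h_1(2M_1 + M_2)/6 = -19/7, c_1 = M_1/2 = -129/7, d_1 = (M_2 - M_1)/(6h_1) = 71/7. So S'(2) = -19/7.

-2.7143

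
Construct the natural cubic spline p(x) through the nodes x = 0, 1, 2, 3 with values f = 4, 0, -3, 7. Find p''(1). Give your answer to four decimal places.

-3.6000

With M_i denoting the second derivative at x_i, h_i = 1, 1, 1, and Δ_i = (y_(i+1) − y_i)/h_i = -4, -3, 10:
  1·M_0 + 4·M_1 + 1·M_2 = 6(Δ_1 - Δ_0) = 6
  1·M_1 + 4·M_2 + 1·M_3 = 6(Δ_2 - Δ_1) = 78
Natural end conditions: M_0 = M_3 = 0.
Hence M_0 = 0, M_1 = -18/5, M_2 = 102/5, M_3 = 0.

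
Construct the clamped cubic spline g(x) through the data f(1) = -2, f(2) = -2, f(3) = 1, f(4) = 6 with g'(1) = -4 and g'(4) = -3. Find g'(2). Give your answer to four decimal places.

Put M_i = g'' at the i-th knot. Here h = (1, 1, 1) and Δ = (0, 3, 5), so the interior equations h_(i-1)·M_(i-1) + 2(h_(i-1)+h_i)·M_i + h_i·M_(i+1) = 6(Δ_i − Δ_(i-1)) read
  1·M_0 + 4·M_1 + 1·M_2 = 6(Δ_1 - Δ_0) = 18
  1·M_1 + 4·M_2 + 1·M_3 = 6(Δ_2 - Δ_1) = 12
Clamped end conditions give two more equations: 2h_0·M_0 + h_0·M_1 = 6(Δ_0 - g'(1)) = 24 and h_2·M_2 + 2h_2·M_3 = 6(g'(4) - Δ_2) = -48.
Hence M_0 = 38/3, M_1 = -4/3, M_2 = 32/3, M_3 = -88/3.
On [2, 3], g'(x) = b_1 + 2c_1·(x - 2) + 3d_1·(x - 2)² with b_1 = Δ_1 - h_1(2M_1 + M_2)/6 = 5/3, c_1 = M_1/2 = -2/3, d_1 = (M_2 - M_1)/(6h_1) = 2. So g'(2) = 5/3.

1.6667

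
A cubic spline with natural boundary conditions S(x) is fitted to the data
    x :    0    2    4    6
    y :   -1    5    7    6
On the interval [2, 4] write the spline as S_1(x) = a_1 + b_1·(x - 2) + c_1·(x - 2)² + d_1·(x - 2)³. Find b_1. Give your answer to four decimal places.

2.1333

Write M_i for S''(x_i). With h_i = 2, 2, 2 and divided differences Δ_i = 3, 1, -1/2, the continuity of S' gives the tridiagonal system
  2·M_0 + 8·M_1 + 2·M_2 = 6(Δ_1 - Δ_0) = -12
  2·M_1 + 8·M_2 + 2·M_3 = 6(Δ_2 - Δ_1) = -9
Natural end conditions: M_0 = M_3 = 0.
Hence M_0 = 0, M_1 = -13/10, M_2 = -4/5, M_3 = 0.
On [2, 4], with S_1(x) = a_1 + b_1·(x - 2) + c_1·(x - 2)² + d_1·(x - 2)³: c_1 = M_1/2 = -13/20, d_1 = (M_2 - M_1)/(6h_1) = 1/24, b_1 = Δ_1 - h_1(2M_1 + M_2)/6 = 32/15.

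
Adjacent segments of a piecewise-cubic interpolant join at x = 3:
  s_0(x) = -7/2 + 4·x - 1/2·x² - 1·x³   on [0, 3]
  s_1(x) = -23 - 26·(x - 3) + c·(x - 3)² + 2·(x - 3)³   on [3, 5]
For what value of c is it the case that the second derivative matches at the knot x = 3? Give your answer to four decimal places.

s_0''(x) = -1 - 6·x, so s_0''(3) = -19. On the right, s_1''(3) = 2c, so c = -19/2.

-9.5000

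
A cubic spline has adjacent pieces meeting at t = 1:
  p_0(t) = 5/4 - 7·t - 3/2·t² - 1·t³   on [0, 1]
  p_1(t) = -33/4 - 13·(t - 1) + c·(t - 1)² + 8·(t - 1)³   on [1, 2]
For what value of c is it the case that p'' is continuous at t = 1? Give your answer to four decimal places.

p_0''(t) = -3 - 6·t, so p_0''(1) = -9. On the right, p_1''(1) = 2c, so c = -9/2.

-4.5000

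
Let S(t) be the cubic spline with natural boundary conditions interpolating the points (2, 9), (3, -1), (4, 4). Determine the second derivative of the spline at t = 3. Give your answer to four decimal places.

22.5000

Put m_i = S'' at the i-th knot. Here h = (1, 1) and Δ = (-10, 5), so the interior equations h_(i-1)·m_(i-1) + 2(h_(i-1)+h_i)·m_i + h_i·m_(i+1) = 6(Δ_i − Δ_(i-1)) read
  1·m_0 + 4·m_1 + 1·m_2 = 6(Δ_1 - Δ_0) = 90
Natural end conditions: m_0 = m_2 = 0.
Forward elimination and back-substitution give m_0 = 0, m_1 = 45/2, m_2 = 0.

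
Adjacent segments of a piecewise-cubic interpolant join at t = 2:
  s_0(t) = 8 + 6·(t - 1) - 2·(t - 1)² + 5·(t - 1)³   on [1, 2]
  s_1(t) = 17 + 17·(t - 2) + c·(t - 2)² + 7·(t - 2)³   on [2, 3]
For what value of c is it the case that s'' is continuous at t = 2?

s_0''(t) = -4 + 30·(t - 1), so s_0''(2) = 26. On the right, s_1''(2) = 2c, so c = 13.

13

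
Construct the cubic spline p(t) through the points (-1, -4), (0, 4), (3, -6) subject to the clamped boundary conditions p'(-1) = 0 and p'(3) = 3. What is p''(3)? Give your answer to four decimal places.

15.5833

With M_i denoting the second derivative at x_i, h_i = 1, 3, and Δ_i = (y_(i+1) − y_i)/h_i = 8, -10/3:
  1·M_0 + 8·M_1 + 3·M_2 = 6(Δ_1 - Δ_0) = -68
Clamped end conditions give two more equations: 2h_0·M_0 + h_0·M_1 = 6(Δ_0 - p'(-1)) = 48 and h_1·M_1 + 2h_1·M_2 = 6(p'(3) - Δ_1) = 38.
Forward elimination and back-substitution give M_0 = 133/4, M_1 = -37/2, M_2 = 187/12.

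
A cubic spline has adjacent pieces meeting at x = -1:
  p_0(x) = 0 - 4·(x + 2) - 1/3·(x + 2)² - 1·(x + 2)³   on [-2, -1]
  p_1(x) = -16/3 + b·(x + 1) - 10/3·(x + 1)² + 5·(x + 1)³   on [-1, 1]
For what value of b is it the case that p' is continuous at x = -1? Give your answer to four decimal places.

p_0'(x) = -4 - 2/3·(x + 2) - 3·(x + 2)², so p_0'(-1) = -23/3. On the right, p_1'(-1) = b, so b = -23/3.

-7.6667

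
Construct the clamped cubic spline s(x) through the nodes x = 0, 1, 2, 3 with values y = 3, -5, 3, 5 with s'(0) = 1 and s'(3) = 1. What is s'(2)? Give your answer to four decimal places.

Write σ_i for s''(x_i). With h_i = 1, 1, 1 and divided differences Δ_i = -8, 8, 2, the continuity of s' gives the tridiagonal system
  1·σ_0 + 4·σ_1 + 1·σ_2 = 6(Δ_1 - Δ_0) = 96
  1·σ_1 + 4·σ_2 + 1·σ_3 = 6(Δ_2 - Δ_1) = -36
Clamped end conditions give two more equations: 2h_0·σ_0 + h_0·σ_1 = 6(Δ_0 - s'(0)) = -54 and h_2·σ_2 + 2h_2·σ_3 = 6(s'(3) - Δ_2) = -6.
Solving: σ_0 = -238/5, σ_1 = 206/5, σ_2 = -106/5, σ_3 = 38/5.
On [2, 3], s'(x) = b_2 + 2c_2·(x - 2) + 3d_2·(x - 2)² with b_2 = Δ_2 - h_2(2σ_2 + σ_3)/6 = 39/5, c_2 = σ_2/2 = -53/5, d_2 = (σ_3 - σ_2)/(6h_2) = 24/5. So s'(2) = 39/5.

7.8000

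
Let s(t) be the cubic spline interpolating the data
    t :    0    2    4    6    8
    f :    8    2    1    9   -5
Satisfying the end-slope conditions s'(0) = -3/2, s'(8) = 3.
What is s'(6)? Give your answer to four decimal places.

-4.1250

Put M_i = s'' at the i-th knot. Here h = (2, 2, 2, 2) and Δ = (-3, -1/2, 4, -7), so the interior equations h_(i-1)·M_(i-1) + 2(h_(i-1)+h_i)·M_i + h_i·M_(i+1) = 6(Δ_i − Δ_(i-1)) read
  2·M_0 + 8·M_1 + 2·M_2 = 6(Δ_1 - Δ_0) = 15
  2·M_1 + 8·M_2 + 2·M_3 = 6(Δ_2 - Δ_1) = 27
  2·M_2 + 8·M_3 + 2·M_4 = 6(Δ_3 - Δ_2) = -66
Clamped end conditions give two more equations: 2h_0·M_0 + h_0·M_1 = 6(Δ_0 - s'(0)) = -9 and h_3·M_3 + 2h_3·M_4 = 6(s'(8) - Δ_3) = 60.
Hence M_0 = -21/8, M_1 = 3/4, M_2 = 57/8, M_3 = -63/4, M_4 = 183/8.
On [6, 8], s'(t) = b_3 + 2c_3·(t - 6) + 3d_3·(t - 6)² with b_3 = Δ_3 - h_3(2M_3 + M_4)/6 = -33/8, c_3 = M_3/2 = -63/8, d_3 = (M_4 - M_3)/(6h_3) = 103/32. So s'(6) = -33/8.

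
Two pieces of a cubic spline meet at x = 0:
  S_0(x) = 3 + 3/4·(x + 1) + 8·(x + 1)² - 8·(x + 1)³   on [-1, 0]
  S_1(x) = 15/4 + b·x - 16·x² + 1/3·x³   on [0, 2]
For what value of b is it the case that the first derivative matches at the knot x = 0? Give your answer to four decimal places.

S_0'(x) = 3/4 + 16·(x + 1) - 24·(x + 1)², so S_0'(0) = -29/4. On the right, S_1'(0) = b, so b = -29/4.

-7.2500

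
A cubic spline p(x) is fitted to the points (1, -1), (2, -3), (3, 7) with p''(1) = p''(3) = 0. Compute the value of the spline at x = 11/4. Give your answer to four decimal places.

Write m_i for p''(x_i). With h_i = 1, 1 and divided differences Δ_i = -2, 10, the continuity of p' gives the tridiagonal system
  1·m_0 + 4·m_1 + 1·m_2 = 6(Δ_1 - Δ_0) = 72
Natural end conditions: m_0 = m_2 = 0.
Forward elimination and back-substitution give m_0 = 0, m_1 = 18, m_2 = 0.
On [2, 3], p(x) = -3 + 4·(x - 2) + 9·(x - 2)² - 3·(x - 2)³.
With (x - 2) = 3/4: p(11/4) = 243/64.

3.7969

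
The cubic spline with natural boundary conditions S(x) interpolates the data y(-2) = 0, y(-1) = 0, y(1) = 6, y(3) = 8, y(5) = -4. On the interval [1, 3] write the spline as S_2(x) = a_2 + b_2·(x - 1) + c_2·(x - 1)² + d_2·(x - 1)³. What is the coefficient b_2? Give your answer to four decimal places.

3.3902

Let M_i = S''(x_i). Step sizes h_i = 1, 2, 2, 2; slopes of the chords Δ_i = (y_(i+1) - y_i)/h_i = 0, 3, 1, -6.
  1·M_0 + 6·M_1 + 2·M_2 = 6(Δ_1 - Δ_0) = 18
  2·M_1 + 8·M_2 + 2·M_3 = 6(Δ_2 - Δ_1) = -12
  2·M_2 + 8·M_3 + 2·M_4 = 6(Δ_3 - Δ_2) = -42
Natural end conditions: M_0 = M_4 = 0.
Forward elimination and back-substitution give M_0 = 0, M_1 = 138/41, M_2 = -45/41, M_3 = -204/41, M_4 = 0.
On [1, 3], with S_2(x) = a_2 + b_2·(x - 1) + c_2·(x - 1)² + d_2·(x - 1)³: c_2 = M_2/2 = -45/82, d_2 = (M_3 - M_2)/(6h_2) = -53/164, b_2 = Δ_2 - h_2(2M_2 + M_3)/6 = 139/41.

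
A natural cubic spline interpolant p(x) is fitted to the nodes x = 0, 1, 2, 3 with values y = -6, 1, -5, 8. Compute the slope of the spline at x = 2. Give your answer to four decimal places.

1.1333

Write m_i for p''(x_i). With h_i = 1, 1, 1 and divided differences Δ_i = 7, -6, 13, the continuity of p' gives the tridiagonal system
  1·m_0 + 4·m_1 + 1·m_2 = 6(Δ_1 - Δ_0) = -78
  1·m_1 + 4·m_2 + 1·m_3 = 6(Δ_2 - Δ_1) = 114
Natural end conditions: m_0 = m_3 = 0.
Solving the tridiagonal system: m_0 = 0, m_1 = -142/5, m_2 = 178/5, m_3 = 0.
On [2, 3], p'(x) = b_2 + 2c_2·(x - 2) + 3d_2·(x - 2)² with b_2 = Δ_2 - h_2(2m_2 + m_3)/6 = 17/15, c_2 = m_2/2 = 89/5, d_2 = (m_3 - m_2)/(6h_2) = -89/15. So p'(2) = 17/15.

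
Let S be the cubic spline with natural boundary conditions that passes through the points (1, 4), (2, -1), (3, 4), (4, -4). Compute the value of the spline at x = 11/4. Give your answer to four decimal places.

3.2781

Write M_i for S''(x_i). With h_i = 1, 1, 1 and divided differences Δ_i = -5, 5, -8, the continuity of S' gives the tridiagonal system
  1·M_0 + 4·M_1 + 1·M_2 = 6(Δ_1 - Δ_0) = 60
  1·M_1 + 4·M_2 + 1·M_3 = 6(Δ_2 - Δ_1) = -78
Natural end conditions: M_0 = M_3 = 0.
Solving the tridiagonal system: M_0 = 0, M_1 = 106/5, M_2 = -124/5, M_3 = 0.
On [2, 3], S(x) = -1 + 31/15·(x - 2) + 53/5·(x - 2)² - 23/3·(x - 2)³.
With (x - 2) = 3/4: S(11/4) = 1049/320.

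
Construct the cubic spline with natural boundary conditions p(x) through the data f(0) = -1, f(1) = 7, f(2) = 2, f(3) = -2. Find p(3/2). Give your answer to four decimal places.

5.4000

Write M_i for p''(x_i). With h_i = 1, 1, 1 and divided differences Δ_i = 8, -5, -4, the continuity of p' gives the tridiagonal system
  1·M_0 + 4·M_1 + 1·M_2 = 6(Δ_1 - Δ_0) = -78
  1·M_1 + 4·M_2 + 1·M_3 = 6(Δ_2 - Δ_1) = 6
Natural end conditions: M_0 = M_3 = 0.
Solving the tridiagonal system: M_0 = 0, M_1 = -106/5, M_2 = 34/5, M_3 = 0.
On [1, 2], p(x) = 7 + 14/15·(x - 1) - 53/5·(x - 1)² + 14/3·(x - 1)³.
With (x - 1) = 1/2: p(3/2) = 27/5.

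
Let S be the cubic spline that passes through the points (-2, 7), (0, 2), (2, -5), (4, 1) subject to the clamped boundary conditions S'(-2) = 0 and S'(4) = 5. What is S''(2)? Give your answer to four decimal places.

5.0667

With M_i denoting the second derivative at x_i, h_i = 2, 2, 2, and Δ_i = (y_(i+1) − y_i)/h_i = -5/2, -7/2, 3:
  2·M_0 + 8·M_1 + 2·M_2 = 6(Δ_1 - Δ_0) = -6
  2·M_1 + 8·M_2 + 2·M_3 = 6(Δ_2 - Δ_1) = 39
Clamped end conditions give two more equations: 2h_0·M_0 + h_0·M_1 = 6(Δ_0 - S'(-2)) = -15 and h_2·M_2 + 2h_2·M_3 = 6(S'(4) - Δ_2) = 12.
Solving the tridiagonal system: M_0 = -47/15, M_1 = -37/30, M_2 = 76/15, M_3 = 7/15.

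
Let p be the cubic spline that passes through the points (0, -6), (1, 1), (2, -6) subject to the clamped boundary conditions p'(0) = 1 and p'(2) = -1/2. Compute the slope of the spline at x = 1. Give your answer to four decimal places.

-0.1250

Let m_i = p''(x_i). Step sizes h_i = 1, 1; slopes of the chords Δ_i = (y_(i+1) - y_i)/h_i = 7, -7.
  1·m_0 + 4·m_1 + 1·m_2 = 6(Δ_1 - Δ_0) = -84
Clamped end conditions give two more equations: 2h_0·m_0 + h_0·m_1 = 6(Δ_0 - p'(0)) = 36 and h_1·m_1 + 2h_1·m_2 = 6(p'(2) - Δ_1) = 39.
Solving the tridiagonal system: m_0 = 153/4, m_1 = -81/2, m_2 = 159/4.
On [1, 2], p'(x) = b_1 + 2c_1·(x - 1) + 3d_1·(x - 1)² with b_1 = Δ_1 - h_1(2m_1 + m_2)/6 = -1/8, c_1 = m_1/2 = -81/4, d_1 = (m_2 - m_1)/(6h_1) = 107/8. So p'(1) = -1/8.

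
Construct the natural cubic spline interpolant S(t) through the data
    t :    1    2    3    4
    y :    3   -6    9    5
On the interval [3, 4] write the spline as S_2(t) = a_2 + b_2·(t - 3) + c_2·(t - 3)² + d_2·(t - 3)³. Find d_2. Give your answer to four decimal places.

6.6667

Let m_i = S''(x_i). Step sizes h_i = 1, 1, 1; slopes of the chords Δ_i = (y_(i+1) - y_i)/h_i = -9, 15, -4.
  1·m_0 + 4·m_1 + 1·m_2 = 6(Δ_1 - Δ_0) = 144
  1·m_1 + 4·m_2 + 1·m_3 = 6(Δ_2 - Δ_1) = -114
Natural end conditions: m_0 = m_3 = 0.
Solving: m_0 = 0, m_1 = 46, m_2 = -40, m_3 = 0.
On [3, 4], with S_2(t) = a_2 + b_2·(t - 3) + c_2·(t - 3)² + d_2·(t - 3)³: c_2 = m_2/2 = -20, d_2 = (m_3 - m_2)/(6h_2) = 20/3, b_2 = Δ_2 - h_2(2m_2 + m_3)/6 = 28/3.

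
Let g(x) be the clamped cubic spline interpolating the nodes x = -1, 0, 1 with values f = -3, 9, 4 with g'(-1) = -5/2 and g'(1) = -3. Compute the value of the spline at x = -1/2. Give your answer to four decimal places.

1.8594

Put M_i = g'' at the i-th knot. Here h = (1, 1) and Δ = (12, -5), so the interior equations h_(i-1)·M_(i-1) + 2(h_(i-1)+h_i)·M_i + h_i·M_(i+1) = 6(Δ_i − Δ_(i-1)) read
  1·M_0 + 4·M_1 + 1·M_2 = 6(Δ_1 - Δ_0) = -102
Clamped end conditions give two more equations: 2h_0·M_0 + h_0·M_1 = 6(Δ_0 - g'(-1)) = 87 and h_1·M_1 + 2h_1·M_2 = 6(g'(1) - Δ_1) = 12.
Hence M_0 = 275/4, M_1 = -101/2, M_2 = 125/4.
On [-1, 0], g(x) = -3 - 5/2·(x + 1) + 275/8·(x + 1)² - 159/8·(x + 1)³.
With (x + 1) = 1/2: g(-1/2) = 119/64.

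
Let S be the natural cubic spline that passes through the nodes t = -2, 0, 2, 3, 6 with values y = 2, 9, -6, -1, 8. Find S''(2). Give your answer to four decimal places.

17.3023

Write M_i for S''(x_i). With h_i = 2, 2, 1, 3 and divided differences Δ_i = 7/2, -15/2, 5, 3, the continuity of S' gives the tridiagonal system
  2·M_0 + 8·M_1 + 2·M_2 = 6(Δ_1 - Δ_0) = -66
  2·M_1 + 6·M_2 + 1·M_3 = 6(Δ_2 - Δ_1) = 75
  1·M_2 + 8·M_3 + 3·M_4 = 6(Δ_3 - Δ_2) = -12
Natural end conditions: M_0 = M_4 = 0.
Hence M_0 = 0, M_1 = -2163/172, M_2 = 744/43, M_3 = -315/86, M_4 = 0.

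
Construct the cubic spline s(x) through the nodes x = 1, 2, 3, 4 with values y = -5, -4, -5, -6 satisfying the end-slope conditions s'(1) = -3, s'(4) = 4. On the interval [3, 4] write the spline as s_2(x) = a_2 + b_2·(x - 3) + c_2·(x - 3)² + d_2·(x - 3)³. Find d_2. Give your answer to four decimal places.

With M_i denoting the second derivative at x_i, h_i = 1, 1, 1, and Δ_i = (y_(i+1) − y_i)/h_i = 1, -1, -1:
  1·M_0 + 4·M_1 + 1·M_2 = 6(Δ_1 - Δ_0) = -12
  1·M_1 + 4·M_2 + 1·M_3 = 6(Δ_2 - Δ_1) = 0
Clamped end conditions give two more equations: 2h_0·M_0 + h_0·M_1 = 6(Δ_0 - s'(1)) = 24 and h_2·M_2 + 2h_2·M_3 = 6(s'(4) - Δ_2) = 30.
Forward elimination and back-substitution give M_0 = 226/15, M_1 = -92/15, M_2 = -38/15, M_3 = 244/15.
On [3, 4], with s_2(x) = a_2 + b_2·(x - 3) + c_2·(x - 3)² + d_2·(x - 3)³: c_2 = M_2/2 = -19/15, d_2 = (M_3 - M_2)/(6h_2) = 47/15, b_2 = Δ_2 - h_2(2M_2 + M_3)/6 = -43/15.

3.1333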